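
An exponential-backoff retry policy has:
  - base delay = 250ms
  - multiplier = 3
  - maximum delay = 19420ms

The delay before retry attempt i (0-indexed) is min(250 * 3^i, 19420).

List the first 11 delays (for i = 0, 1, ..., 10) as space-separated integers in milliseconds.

Computing each delay:
  i=0: min(250*3^0, 19420) = 250
  i=1: min(250*3^1, 19420) = 750
  i=2: min(250*3^2, 19420) = 2250
  i=3: min(250*3^3, 19420) = 6750
  i=4: min(250*3^4, 19420) = 19420
  i=5: min(250*3^5, 19420) = 19420
  i=6: min(250*3^6, 19420) = 19420
  i=7: min(250*3^7, 19420) = 19420
  i=8: min(250*3^8, 19420) = 19420
  i=9: min(250*3^9, 19420) = 19420
  i=10: min(250*3^10, 19420) = 19420

Answer: 250 750 2250 6750 19420 19420 19420 19420 19420 19420 19420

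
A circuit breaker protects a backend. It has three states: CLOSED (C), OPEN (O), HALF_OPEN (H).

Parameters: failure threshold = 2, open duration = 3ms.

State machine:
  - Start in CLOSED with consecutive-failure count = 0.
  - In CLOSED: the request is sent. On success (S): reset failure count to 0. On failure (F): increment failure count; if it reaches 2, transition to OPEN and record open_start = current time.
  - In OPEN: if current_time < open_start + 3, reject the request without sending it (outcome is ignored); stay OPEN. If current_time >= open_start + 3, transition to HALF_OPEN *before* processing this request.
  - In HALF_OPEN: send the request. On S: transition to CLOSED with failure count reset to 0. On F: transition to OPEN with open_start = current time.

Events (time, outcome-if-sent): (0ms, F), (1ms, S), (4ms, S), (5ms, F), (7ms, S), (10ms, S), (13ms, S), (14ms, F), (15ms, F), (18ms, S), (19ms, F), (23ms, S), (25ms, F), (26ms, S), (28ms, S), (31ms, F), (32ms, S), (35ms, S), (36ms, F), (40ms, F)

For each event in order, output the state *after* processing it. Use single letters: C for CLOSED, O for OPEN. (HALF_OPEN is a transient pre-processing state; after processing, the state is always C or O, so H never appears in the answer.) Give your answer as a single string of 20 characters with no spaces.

Answer: CCCCCCCCOCCCCCCCCCCO

Derivation:
State after each event:
  event#1 t=0ms outcome=F: state=CLOSED
  event#2 t=1ms outcome=S: state=CLOSED
  event#3 t=4ms outcome=S: state=CLOSED
  event#4 t=5ms outcome=F: state=CLOSED
  event#5 t=7ms outcome=S: state=CLOSED
  event#6 t=10ms outcome=S: state=CLOSED
  event#7 t=13ms outcome=S: state=CLOSED
  event#8 t=14ms outcome=F: state=CLOSED
  event#9 t=15ms outcome=F: state=OPEN
  event#10 t=18ms outcome=S: state=CLOSED
  event#11 t=19ms outcome=F: state=CLOSED
  event#12 t=23ms outcome=S: state=CLOSED
  event#13 t=25ms outcome=F: state=CLOSED
  event#14 t=26ms outcome=S: state=CLOSED
  event#15 t=28ms outcome=S: state=CLOSED
  event#16 t=31ms outcome=F: state=CLOSED
  event#17 t=32ms outcome=S: state=CLOSED
  event#18 t=35ms outcome=S: state=CLOSED
  event#19 t=36ms outcome=F: state=CLOSED
  event#20 t=40ms outcome=F: state=OPEN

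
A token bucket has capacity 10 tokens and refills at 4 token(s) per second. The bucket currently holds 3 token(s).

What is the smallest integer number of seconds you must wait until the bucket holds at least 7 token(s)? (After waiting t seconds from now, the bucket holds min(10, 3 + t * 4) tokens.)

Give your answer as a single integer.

Answer: 1

Derivation:
Need 3 + t * 4 >= 7, so t >= 4/4.
Smallest integer t = ceil(4/4) = 1.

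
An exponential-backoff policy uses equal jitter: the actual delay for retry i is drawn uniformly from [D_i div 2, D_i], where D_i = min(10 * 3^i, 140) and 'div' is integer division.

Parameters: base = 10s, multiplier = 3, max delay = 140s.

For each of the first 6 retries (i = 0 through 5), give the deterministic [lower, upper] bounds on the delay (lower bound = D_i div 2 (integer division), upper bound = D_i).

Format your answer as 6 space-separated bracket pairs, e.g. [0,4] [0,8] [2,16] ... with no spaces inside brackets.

Computing bounds per retry:
  i=0: D_i=min(10*3^0,140)=10, bounds=[5,10]
  i=1: D_i=min(10*3^1,140)=30, bounds=[15,30]
  i=2: D_i=min(10*3^2,140)=90, bounds=[45,90]
  i=3: D_i=min(10*3^3,140)=140, bounds=[70,140]
  i=4: D_i=min(10*3^4,140)=140, bounds=[70,140]
  i=5: D_i=min(10*3^5,140)=140, bounds=[70,140]

Answer: [5,10] [15,30] [45,90] [70,140] [70,140] [70,140]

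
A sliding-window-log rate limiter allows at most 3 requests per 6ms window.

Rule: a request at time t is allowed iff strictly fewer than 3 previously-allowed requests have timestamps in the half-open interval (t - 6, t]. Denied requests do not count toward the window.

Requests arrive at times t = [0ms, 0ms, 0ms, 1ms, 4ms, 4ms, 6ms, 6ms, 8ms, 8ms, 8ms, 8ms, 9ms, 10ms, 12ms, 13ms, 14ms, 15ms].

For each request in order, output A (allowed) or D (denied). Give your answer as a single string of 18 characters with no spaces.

Tracking allowed requests in the window:
  req#1 t=0ms: ALLOW
  req#2 t=0ms: ALLOW
  req#3 t=0ms: ALLOW
  req#4 t=1ms: DENY
  req#5 t=4ms: DENY
  req#6 t=4ms: DENY
  req#7 t=6ms: ALLOW
  req#8 t=6ms: ALLOW
  req#9 t=8ms: ALLOW
  req#10 t=8ms: DENY
  req#11 t=8ms: DENY
  req#12 t=8ms: DENY
  req#13 t=9ms: DENY
  req#14 t=10ms: DENY
  req#15 t=12ms: ALLOW
  req#16 t=13ms: ALLOW
  req#17 t=14ms: ALLOW
  req#18 t=15ms: DENY

Answer: AAADDDAAADDDDDAAAD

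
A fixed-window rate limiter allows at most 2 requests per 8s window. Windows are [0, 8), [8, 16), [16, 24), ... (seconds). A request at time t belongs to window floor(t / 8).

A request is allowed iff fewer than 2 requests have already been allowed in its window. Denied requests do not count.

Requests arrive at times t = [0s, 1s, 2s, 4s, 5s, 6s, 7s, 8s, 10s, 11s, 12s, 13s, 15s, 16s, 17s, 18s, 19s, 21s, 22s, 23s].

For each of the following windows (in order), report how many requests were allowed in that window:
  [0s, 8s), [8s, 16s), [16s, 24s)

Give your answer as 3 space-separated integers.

Answer: 2 2 2

Derivation:
Processing requests:
  req#1 t=0s (window 0): ALLOW
  req#2 t=1s (window 0): ALLOW
  req#3 t=2s (window 0): DENY
  req#4 t=4s (window 0): DENY
  req#5 t=5s (window 0): DENY
  req#6 t=6s (window 0): DENY
  req#7 t=7s (window 0): DENY
  req#8 t=8s (window 1): ALLOW
  req#9 t=10s (window 1): ALLOW
  req#10 t=11s (window 1): DENY
  req#11 t=12s (window 1): DENY
  req#12 t=13s (window 1): DENY
  req#13 t=15s (window 1): DENY
  req#14 t=16s (window 2): ALLOW
  req#15 t=17s (window 2): ALLOW
  req#16 t=18s (window 2): DENY
  req#17 t=19s (window 2): DENY
  req#18 t=21s (window 2): DENY
  req#19 t=22s (window 2): DENY
  req#20 t=23s (window 2): DENY

Allowed counts by window: 2 2 2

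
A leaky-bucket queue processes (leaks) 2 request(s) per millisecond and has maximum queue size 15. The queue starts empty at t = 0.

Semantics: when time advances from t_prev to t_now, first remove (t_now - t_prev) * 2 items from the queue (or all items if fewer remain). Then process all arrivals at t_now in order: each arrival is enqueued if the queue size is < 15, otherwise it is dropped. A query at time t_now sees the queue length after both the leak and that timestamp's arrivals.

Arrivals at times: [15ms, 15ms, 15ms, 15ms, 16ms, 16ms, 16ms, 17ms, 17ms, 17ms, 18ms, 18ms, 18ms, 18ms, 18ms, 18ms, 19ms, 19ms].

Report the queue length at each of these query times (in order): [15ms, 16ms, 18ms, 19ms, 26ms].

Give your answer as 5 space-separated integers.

Answer: 4 5 10 10 0

Derivation:
Queue lengths at query times:
  query t=15ms: backlog = 4
  query t=16ms: backlog = 5
  query t=18ms: backlog = 10
  query t=19ms: backlog = 10
  query t=26ms: backlog = 0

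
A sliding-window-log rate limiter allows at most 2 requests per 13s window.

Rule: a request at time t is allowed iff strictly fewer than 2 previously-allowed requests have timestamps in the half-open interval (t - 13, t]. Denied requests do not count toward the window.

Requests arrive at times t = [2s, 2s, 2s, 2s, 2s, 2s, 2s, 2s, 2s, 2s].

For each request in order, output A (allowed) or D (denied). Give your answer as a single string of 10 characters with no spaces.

Tracking allowed requests in the window:
  req#1 t=2s: ALLOW
  req#2 t=2s: ALLOW
  req#3 t=2s: DENY
  req#4 t=2s: DENY
  req#5 t=2s: DENY
  req#6 t=2s: DENY
  req#7 t=2s: DENY
  req#8 t=2s: DENY
  req#9 t=2s: DENY
  req#10 t=2s: DENY

Answer: AADDDDDDDD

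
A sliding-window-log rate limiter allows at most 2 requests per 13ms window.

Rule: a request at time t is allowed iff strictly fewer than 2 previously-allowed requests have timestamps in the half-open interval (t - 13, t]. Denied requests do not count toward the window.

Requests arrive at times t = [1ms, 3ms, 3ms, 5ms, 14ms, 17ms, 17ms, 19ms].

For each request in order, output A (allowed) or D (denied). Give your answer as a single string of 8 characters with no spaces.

Tracking allowed requests in the window:
  req#1 t=1ms: ALLOW
  req#2 t=3ms: ALLOW
  req#3 t=3ms: DENY
  req#4 t=5ms: DENY
  req#5 t=14ms: ALLOW
  req#6 t=17ms: ALLOW
  req#7 t=17ms: DENY
  req#8 t=19ms: DENY

Answer: AADDAADD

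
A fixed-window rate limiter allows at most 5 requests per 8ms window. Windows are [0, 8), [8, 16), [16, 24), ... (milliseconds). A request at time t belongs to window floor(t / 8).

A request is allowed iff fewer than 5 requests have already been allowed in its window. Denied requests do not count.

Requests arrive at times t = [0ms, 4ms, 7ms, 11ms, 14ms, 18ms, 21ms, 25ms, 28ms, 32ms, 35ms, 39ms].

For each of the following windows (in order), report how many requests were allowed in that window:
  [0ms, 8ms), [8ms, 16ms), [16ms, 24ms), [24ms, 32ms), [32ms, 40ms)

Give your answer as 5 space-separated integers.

Processing requests:
  req#1 t=0ms (window 0): ALLOW
  req#2 t=4ms (window 0): ALLOW
  req#3 t=7ms (window 0): ALLOW
  req#4 t=11ms (window 1): ALLOW
  req#5 t=14ms (window 1): ALLOW
  req#6 t=18ms (window 2): ALLOW
  req#7 t=21ms (window 2): ALLOW
  req#8 t=25ms (window 3): ALLOW
  req#9 t=28ms (window 3): ALLOW
  req#10 t=32ms (window 4): ALLOW
  req#11 t=35ms (window 4): ALLOW
  req#12 t=39ms (window 4): ALLOW

Allowed counts by window: 3 2 2 2 3

Answer: 3 2 2 2 3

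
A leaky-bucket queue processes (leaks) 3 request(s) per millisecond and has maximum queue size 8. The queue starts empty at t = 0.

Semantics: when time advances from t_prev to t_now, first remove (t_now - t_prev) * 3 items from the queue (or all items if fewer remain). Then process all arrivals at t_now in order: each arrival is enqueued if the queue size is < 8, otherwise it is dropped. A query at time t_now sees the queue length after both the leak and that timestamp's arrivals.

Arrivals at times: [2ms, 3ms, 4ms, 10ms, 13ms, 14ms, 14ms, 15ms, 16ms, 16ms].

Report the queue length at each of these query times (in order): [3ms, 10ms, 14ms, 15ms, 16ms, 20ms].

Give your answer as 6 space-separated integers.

Queue lengths at query times:
  query t=3ms: backlog = 1
  query t=10ms: backlog = 1
  query t=14ms: backlog = 2
  query t=15ms: backlog = 1
  query t=16ms: backlog = 2
  query t=20ms: backlog = 0

Answer: 1 1 2 1 2 0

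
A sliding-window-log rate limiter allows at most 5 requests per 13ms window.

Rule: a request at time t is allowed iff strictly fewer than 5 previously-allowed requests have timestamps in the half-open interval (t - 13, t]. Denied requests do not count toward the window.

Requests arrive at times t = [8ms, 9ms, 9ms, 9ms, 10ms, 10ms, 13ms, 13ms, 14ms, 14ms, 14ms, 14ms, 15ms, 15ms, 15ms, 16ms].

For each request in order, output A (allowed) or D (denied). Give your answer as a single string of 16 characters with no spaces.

Tracking allowed requests in the window:
  req#1 t=8ms: ALLOW
  req#2 t=9ms: ALLOW
  req#3 t=9ms: ALLOW
  req#4 t=9ms: ALLOW
  req#5 t=10ms: ALLOW
  req#6 t=10ms: DENY
  req#7 t=13ms: DENY
  req#8 t=13ms: DENY
  req#9 t=14ms: DENY
  req#10 t=14ms: DENY
  req#11 t=14ms: DENY
  req#12 t=14ms: DENY
  req#13 t=15ms: DENY
  req#14 t=15ms: DENY
  req#15 t=15ms: DENY
  req#16 t=16ms: DENY

Answer: AAAAADDDDDDDDDDD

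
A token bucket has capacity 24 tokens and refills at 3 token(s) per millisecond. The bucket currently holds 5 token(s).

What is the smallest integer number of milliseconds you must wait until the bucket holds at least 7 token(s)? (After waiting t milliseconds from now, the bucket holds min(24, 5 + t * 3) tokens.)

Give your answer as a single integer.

Need 5 + t * 3 >= 7, so t >= 2/3.
Smallest integer t = ceil(2/3) = 1.

Answer: 1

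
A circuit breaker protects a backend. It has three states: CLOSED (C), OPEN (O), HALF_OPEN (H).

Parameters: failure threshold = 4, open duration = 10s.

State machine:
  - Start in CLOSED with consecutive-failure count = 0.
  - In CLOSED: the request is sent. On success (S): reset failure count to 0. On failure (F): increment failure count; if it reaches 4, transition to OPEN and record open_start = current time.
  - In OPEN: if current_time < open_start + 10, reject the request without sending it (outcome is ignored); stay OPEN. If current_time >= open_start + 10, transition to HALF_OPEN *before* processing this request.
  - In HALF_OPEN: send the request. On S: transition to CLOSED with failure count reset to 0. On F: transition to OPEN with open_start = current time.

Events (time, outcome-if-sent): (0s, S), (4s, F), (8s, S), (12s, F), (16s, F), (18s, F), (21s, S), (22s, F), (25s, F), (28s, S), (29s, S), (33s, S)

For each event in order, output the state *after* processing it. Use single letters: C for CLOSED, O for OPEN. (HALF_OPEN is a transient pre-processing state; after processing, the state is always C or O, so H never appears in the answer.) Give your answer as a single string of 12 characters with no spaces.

State after each event:
  event#1 t=0s outcome=S: state=CLOSED
  event#2 t=4s outcome=F: state=CLOSED
  event#3 t=8s outcome=S: state=CLOSED
  event#4 t=12s outcome=F: state=CLOSED
  event#5 t=16s outcome=F: state=CLOSED
  event#6 t=18s outcome=F: state=CLOSED
  event#7 t=21s outcome=S: state=CLOSED
  event#8 t=22s outcome=F: state=CLOSED
  event#9 t=25s outcome=F: state=CLOSED
  event#10 t=28s outcome=S: state=CLOSED
  event#11 t=29s outcome=S: state=CLOSED
  event#12 t=33s outcome=S: state=CLOSED

Answer: CCCCCCCCCCCC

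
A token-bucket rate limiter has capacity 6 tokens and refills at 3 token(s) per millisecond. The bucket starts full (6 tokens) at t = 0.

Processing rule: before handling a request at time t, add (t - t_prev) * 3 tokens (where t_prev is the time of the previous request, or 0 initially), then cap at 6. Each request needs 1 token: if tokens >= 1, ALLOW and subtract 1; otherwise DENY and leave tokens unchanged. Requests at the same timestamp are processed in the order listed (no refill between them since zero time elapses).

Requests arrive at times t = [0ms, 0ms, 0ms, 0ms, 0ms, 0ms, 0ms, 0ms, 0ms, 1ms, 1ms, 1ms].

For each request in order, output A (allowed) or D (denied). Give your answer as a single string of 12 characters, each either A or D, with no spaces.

Answer: AAAAAADDDAAA

Derivation:
Simulating step by step:
  req#1 t=0ms: ALLOW
  req#2 t=0ms: ALLOW
  req#3 t=0ms: ALLOW
  req#4 t=0ms: ALLOW
  req#5 t=0ms: ALLOW
  req#6 t=0ms: ALLOW
  req#7 t=0ms: DENY
  req#8 t=0ms: DENY
  req#9 t=0ms: DENY
  req#10 t=1ms: ALLOW
  req#11 t=1ms: ALLOW
  req#12 t=1ms: ALLOW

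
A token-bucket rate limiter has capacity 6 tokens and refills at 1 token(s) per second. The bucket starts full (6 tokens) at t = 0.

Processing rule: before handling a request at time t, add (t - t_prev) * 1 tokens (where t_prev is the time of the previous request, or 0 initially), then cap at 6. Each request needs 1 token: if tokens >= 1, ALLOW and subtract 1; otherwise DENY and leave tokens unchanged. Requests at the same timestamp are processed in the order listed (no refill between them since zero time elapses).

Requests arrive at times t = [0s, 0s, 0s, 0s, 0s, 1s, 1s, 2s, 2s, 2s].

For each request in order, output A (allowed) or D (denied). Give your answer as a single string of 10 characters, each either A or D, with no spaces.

Simulating step by step:
  req#1 t=0s: ALLOW
  req#2 t=0s: ALLOW
  req#3 t=0s: ALLOW
  req#4 t=0s: ALLOW
  req#5 t=0s: ALLOW
  req#6 t=1s: ALLOW
  req#7 t=1s: ALLOW
  req#8 t=2s: ALLOW
  req#9 t=2s: DENY
  req#10 t=2s: DENY

Answer: AAAAAAAADD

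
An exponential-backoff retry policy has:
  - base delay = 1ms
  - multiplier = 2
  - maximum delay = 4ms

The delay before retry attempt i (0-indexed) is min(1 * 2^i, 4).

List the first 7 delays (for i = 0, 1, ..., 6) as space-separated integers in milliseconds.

Answer: 1 2 4 4 4 4 4

Derivation:
Computing each delay:
  i=0: min(1*2^0, 4) = 1
  i=1: min(1*2^1, 4) = 2
  i=2: min(1*2^2, 4) = 4
  i=3: min(1*2^3, 4) = 4
  i=4: min(1*2^4, 4) = 4
  i=5: min(1*2^5, 4) = 4
  i=6: min(1*2^6, 4) = 4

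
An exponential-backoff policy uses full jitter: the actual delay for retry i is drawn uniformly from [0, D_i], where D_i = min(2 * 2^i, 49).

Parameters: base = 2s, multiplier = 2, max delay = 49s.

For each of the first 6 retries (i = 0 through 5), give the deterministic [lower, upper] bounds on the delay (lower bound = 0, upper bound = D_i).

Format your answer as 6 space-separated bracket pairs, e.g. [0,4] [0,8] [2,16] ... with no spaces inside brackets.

Answer: [0,2] [0,4] [0,8] [0,16] [0,32] [0,49]

Derivation:
Computing bounds per retry:
  i=0: D_i=min(2*2^0,49)=2, bounds=[0,2]
  i=1: D_i=min(2*2^1,49)=4, bounds=[0,4]
  i=2: D_i=min(2*2^2,49)=8, bounds=[0,8]
  i=3: D_i=min(2*2^3,49)=16, bounds=[0,16]
  i=4: D_i=min(2*2^4,49)=32, bounds=[0,32]
  i=5: D_i=min(2*2^5,49)=49, bounds=[0,49]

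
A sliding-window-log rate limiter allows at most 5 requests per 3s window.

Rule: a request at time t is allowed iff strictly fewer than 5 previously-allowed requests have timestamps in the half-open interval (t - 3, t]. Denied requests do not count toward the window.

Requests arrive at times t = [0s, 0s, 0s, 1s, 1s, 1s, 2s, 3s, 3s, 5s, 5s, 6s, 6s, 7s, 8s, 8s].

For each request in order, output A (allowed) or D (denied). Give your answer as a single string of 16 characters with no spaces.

Answer: AAAAADDAAAAAAAAA

Derivation:
Tracking allowed requests in the window:
  req#1 t=0s: ALLOW
  req#2 t=0s: ALLOW
  req#3 t=0s: ALLOW
  req#4 t=1s: ALLOW
  req#5 t=1s: ALLOW
  req#6 t=1s: DENY
  req#7 t=2s: DENY
  req#8 t=3s: ALLOW
  req#9 t=3s: ALLOW
  req#10 t=5s: ALLOW
  req#11 t=5s: ALLOW
  req#12 t=6s: ALLOW
  req#13 t=6s: ALLOW
  req#14 t=7s: ALLOW
  req#15 t=8s: ALLOW
  req#16 t=8s: ALLOW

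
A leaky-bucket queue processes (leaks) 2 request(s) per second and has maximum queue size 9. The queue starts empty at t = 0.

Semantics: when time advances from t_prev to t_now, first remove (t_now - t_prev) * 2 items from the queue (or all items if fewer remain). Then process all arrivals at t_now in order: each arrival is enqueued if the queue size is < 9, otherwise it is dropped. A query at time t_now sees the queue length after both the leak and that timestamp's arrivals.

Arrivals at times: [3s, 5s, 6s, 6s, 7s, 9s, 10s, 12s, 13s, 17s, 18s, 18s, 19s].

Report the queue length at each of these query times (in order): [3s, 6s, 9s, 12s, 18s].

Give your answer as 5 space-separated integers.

Answer: 1 2 1 1 2

Derivation:
Queue lengths at query times:
  query t=3s: backlog = 1
  query t=6s: backlog = 2
  query t=9s: backlog = 1
  query t=12s: backlog = 1
  query t=18s: backlog = 2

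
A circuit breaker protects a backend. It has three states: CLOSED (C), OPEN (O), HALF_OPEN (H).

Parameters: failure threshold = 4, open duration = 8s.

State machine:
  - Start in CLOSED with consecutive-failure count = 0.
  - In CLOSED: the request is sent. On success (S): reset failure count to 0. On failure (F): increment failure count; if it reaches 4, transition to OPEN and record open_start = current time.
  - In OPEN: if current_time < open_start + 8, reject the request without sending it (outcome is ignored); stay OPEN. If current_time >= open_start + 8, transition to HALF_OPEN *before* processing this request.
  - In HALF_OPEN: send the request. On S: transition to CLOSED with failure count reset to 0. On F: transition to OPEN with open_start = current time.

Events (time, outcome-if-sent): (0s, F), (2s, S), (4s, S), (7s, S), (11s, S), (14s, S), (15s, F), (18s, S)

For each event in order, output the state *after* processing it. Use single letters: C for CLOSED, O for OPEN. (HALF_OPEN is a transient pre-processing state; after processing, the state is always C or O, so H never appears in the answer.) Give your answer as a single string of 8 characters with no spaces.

State after each event:
  event#1 t=0s outcome=F: state=CLOSED
  event#2 t=2s outcome=S: state=CLOSED
  event#3 t=4s outcome=S: state=CLOSED
  event#4 t=7s outcome=S: state=CLOSED
  event#5 t=11s outcome=S: state=CLOSED
  event#6 t=14s outcome=S: state=CLOSED
  event#7 t=15s outcome=F: state=CLOSED
  event#8 t=18s outcome=S: state=CLOSED

Answer: CCCCCCCC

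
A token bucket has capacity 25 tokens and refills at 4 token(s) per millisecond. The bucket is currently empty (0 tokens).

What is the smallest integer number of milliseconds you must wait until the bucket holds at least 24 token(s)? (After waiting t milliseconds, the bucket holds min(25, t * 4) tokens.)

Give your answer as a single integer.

Answer: 6

Derivation:
Need t * 4 >= 24, so t >= 24/4.
Smallest integer t = ceil(24/4) = 6.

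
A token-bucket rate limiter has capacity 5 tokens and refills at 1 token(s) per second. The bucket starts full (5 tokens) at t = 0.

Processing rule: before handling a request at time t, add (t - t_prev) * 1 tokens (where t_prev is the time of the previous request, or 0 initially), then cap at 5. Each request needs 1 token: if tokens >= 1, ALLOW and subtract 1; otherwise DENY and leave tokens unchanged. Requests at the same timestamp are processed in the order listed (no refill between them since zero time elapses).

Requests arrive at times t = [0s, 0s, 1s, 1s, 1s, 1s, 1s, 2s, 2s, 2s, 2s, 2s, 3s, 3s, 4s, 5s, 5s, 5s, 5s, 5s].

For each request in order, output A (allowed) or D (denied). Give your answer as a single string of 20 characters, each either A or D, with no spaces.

Answer: AAAAAADADDDDADAADDDD

Derivation:
Simulating step by step:
  req#1 t=0s: ALLOW
  req#2 t=0s: ALLOW
  req#3 t=1s: ALLOW
  req#4 t=1s: ALLOW
  req#5 t=1s: ALLOW
  req#6 t=1s: ALLOW
  req#7 t=1s: DENY
  req#8 t=2s: ALLOW
  req#9 t=2s: DENY
  req#10 t=2s: DENY
  req#11 t=2s: DENY
  req#12 t=2s: DENY
  req#13 t=3s: ALLOW
  req#14 t=3s: DENY
  req#15 t=4s: ALLOW
  req#16 t=5s: ALLOW
  req#17 t=5s: DENY
  req#18 t=5s: DENY
  req#19 t=5s: DENY
  req#20 t=5s: DENY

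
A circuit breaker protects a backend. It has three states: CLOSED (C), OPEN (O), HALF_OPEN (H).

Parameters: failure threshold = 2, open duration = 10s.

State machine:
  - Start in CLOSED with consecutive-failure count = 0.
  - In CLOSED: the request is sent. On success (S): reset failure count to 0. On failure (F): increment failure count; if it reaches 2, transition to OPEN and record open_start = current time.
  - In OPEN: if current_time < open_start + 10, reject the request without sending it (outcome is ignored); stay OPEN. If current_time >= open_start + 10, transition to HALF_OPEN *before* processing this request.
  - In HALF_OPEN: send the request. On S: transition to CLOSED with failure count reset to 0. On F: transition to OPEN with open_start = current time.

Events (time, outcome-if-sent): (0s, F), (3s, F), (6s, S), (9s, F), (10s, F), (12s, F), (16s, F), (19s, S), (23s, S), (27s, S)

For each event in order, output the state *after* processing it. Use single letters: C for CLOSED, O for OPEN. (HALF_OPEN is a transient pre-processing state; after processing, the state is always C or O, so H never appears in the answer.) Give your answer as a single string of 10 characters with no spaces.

Answer: COOOOOOOOC

Derivation:
State after each event:
  event#1 t=0s outcome=F: state=CLOSED
  event#2 t=3s outcome=F: state=OPEN
  event#3 t=6s outcome=S: state=OPEN
  event#4 t=9s outcome=F: state=OPEN
  event#5 t=10s outcome=F: state=OPEN
  event#6 t=12s outcome=F: state=OPEN
  event#7 t=16s outcome=F: state=OPEN
  event#8 t=19s outcome=S: state=OPEN
  event#9 t=23s outcome=S: state=OPEN
  event#10 t=27s outcome=S: state=CLOSED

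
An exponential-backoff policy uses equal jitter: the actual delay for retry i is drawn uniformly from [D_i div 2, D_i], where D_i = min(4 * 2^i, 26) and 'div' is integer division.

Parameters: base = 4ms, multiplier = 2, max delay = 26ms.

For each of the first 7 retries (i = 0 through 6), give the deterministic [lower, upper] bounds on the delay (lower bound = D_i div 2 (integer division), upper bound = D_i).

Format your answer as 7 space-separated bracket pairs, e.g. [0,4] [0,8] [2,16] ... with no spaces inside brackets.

Answer: [2,4] [4,8] [8,16] [13,26] [13,26] [13,26] [13,26]

Derivation:
Computing bounds per retry:
  i=0: D_i=min(4*2^0,26)=4, bounds=[2,4]
  i=1: D_i=min(4*2^1,26)=8, bounds=[4,8]
  i=2: D_i=min(4*2^2,26)=16, bounds=[8,16]
  i=3: D_i=min(4*2^3,26)=26, bounds=[13,26]
  i=4: D_i=min(4*2^4,26)=26, bounds=[13,26]
  i=5: D_i=min(4*2^5,26)=26, bounds=[13,26]
  i=6: D_i=min(4*2^6,26)=26, bounds=[13,26]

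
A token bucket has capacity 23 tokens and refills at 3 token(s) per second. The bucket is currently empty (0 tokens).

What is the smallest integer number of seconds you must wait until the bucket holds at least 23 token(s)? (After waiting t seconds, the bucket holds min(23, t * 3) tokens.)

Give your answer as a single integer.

Answer: 8

Derivation:
Need t * 3 >= 23, so t >= 23/3.
Smallest integer t = ceil(23/3) = 8.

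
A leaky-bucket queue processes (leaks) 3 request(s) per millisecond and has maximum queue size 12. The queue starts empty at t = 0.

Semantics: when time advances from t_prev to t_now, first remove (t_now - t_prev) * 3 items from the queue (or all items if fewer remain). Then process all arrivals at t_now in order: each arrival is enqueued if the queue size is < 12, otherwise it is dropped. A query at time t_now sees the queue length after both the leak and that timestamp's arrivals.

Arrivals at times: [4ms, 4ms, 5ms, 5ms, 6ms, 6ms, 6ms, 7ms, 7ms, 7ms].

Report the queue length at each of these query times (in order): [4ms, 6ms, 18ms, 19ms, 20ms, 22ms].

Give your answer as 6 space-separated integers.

Queue lengths at query times:
  query t=4ms: backlog = 2
  query t=6ms: backlog = 3
  query t=18ms: backlog = 0
  query t=19ms: backlog = 0
  query t=20ms: backlog = 0
  query t=22ms: backlog = 0

Answer: 2 3 0 0 0 0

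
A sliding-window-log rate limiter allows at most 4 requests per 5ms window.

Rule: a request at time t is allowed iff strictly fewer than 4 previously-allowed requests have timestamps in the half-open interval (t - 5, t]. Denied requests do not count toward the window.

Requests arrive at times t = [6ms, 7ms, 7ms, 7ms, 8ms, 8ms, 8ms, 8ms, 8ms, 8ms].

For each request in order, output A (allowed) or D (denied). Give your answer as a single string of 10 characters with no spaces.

Answer: AAAADDDDDD

Derivation:
Tracking allowed requests in the window:
  req#1 t=6ms: ALLOW
  req#2 t=7ms: ALLOW
  req#3 t=7ms: ALLOW
  req#4 t=7ms: ALLOW
  req#5 t=8ms: DENY
  req#6 t=8ms: DENY
  req#7 t=8ms: DENY
  req#8 t=8ms: DENY
  req#9 t=8ms: DENY
  req#10 t=8ms: DENY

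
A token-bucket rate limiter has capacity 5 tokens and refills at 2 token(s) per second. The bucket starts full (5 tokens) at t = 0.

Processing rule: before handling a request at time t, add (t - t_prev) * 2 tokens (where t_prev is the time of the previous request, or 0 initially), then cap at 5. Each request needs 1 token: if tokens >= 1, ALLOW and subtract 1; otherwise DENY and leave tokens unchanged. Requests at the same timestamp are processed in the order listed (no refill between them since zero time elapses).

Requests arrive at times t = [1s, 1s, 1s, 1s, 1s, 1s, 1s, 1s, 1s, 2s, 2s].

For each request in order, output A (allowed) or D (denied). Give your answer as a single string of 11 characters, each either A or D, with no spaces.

Answer: AAAAADDDDAA

Derivation:
Simulating step by step:
  req#1 t=1s: ALLOW
  req#2 t=1s: ALLOW
  req#3 t=1s: ALLOW
  req#4 t=1s: ALLOW
  req#5 t=1s: ALLOW
  req#6 t=1s: DENY
  req#7 t=1s: DENY
  req#8 t=1s: DENY
  req#9 t=1s: DENY
  req#10 t=2s: ALLOW
  req#11 t=2s: ALLOW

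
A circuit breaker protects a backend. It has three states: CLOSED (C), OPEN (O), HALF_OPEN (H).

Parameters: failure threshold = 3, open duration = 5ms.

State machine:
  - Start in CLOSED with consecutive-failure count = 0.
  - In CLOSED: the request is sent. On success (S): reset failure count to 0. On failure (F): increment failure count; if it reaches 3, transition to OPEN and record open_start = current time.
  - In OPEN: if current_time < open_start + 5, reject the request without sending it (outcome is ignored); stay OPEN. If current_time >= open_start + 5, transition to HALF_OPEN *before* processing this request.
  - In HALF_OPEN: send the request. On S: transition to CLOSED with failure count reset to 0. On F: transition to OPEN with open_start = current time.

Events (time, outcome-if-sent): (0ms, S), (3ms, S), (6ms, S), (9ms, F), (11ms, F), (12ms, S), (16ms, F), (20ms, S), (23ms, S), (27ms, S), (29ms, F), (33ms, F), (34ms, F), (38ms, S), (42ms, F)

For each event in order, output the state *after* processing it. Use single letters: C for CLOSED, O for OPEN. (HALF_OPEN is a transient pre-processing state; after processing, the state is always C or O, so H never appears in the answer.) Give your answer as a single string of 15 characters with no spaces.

State after each event:
  event#1 t=0ms outcome=S: state=CLOSED
  event#2 t=3ms outcome=S: state=CLOSED
  event#3 t=6ms outcome=S: state=CLOSED
  event#4 t=9ms outcome=F: state=CLOSED
  event#5 t=11ms outcome=F: state=CLOSED
  event#6 t=12ms outcome=S: state=CLOSED
  event#7 t=16ms outcome=F: state=CLOSED
  event#8 t=20ms outcome=S: state=CLOSED
  event#9 t=23ms outcome=S: state=CLOSED
  event#10 t=27ms outcome=S: state=CLOSED
  event#11 t=29ms outcome=F: state=CLOSED
  event#12 t=33ms outcome=F: state=CLOSED
  event#13 t=34ms outcome=F: state=OPEN
  event#14 t=38ms outcome=S: state=OPEN
  event#15 t=42ms outcome=F: state=OPEN

Answer: CCCCCCCCCCCCOOO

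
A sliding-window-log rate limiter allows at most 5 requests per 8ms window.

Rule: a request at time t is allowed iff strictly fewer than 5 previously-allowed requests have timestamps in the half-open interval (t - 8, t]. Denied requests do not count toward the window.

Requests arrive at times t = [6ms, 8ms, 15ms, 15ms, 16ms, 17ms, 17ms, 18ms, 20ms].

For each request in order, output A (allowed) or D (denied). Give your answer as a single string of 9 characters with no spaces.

Tracking allowed requests in the window:
  req#1 t=6ms: ALLOW
  req#2 t=8ms: ALLOW
  req#3 t=15ms: ALLOW
  req#4 t=15ms: ALLOW
  req#5 t=16ms: ALLOW
  req#6 t=17ms: ALLOW
  req#7 t=17ms: ALLOW
  req#8 t=18ms: DENY
  req#9 t=20ms: DENY

Answer: AAAAAAADD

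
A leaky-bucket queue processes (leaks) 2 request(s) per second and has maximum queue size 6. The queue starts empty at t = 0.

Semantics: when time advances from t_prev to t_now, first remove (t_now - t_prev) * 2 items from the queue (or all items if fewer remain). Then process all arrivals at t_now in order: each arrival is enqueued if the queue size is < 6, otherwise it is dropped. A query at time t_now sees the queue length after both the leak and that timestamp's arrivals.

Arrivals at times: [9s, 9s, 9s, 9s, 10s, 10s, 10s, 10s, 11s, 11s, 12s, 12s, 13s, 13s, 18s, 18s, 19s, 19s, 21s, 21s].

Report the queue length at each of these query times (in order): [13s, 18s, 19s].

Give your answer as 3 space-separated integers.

Answer: 6 2 2

Derivation:
Queue lengths at query times:
  query t=13s: backlog = 6
  query t=18s: backlog = 2
  query t=19s: backlog = 2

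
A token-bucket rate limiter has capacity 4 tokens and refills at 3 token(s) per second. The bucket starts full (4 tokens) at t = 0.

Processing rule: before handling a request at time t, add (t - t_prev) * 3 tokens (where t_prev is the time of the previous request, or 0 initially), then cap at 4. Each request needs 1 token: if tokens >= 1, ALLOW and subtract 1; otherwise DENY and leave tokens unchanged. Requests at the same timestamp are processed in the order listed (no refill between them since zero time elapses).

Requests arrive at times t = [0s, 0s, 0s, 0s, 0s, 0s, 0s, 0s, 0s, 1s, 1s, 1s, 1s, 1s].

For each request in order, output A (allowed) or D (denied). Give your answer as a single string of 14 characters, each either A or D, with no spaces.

Simulating step by step:
  req#1 t=0s: ALLOW
  req#2 t=0s: ALLOW
  req#3 t=0s: ALLOW
  req#4 t=0s: ALLOW
  req#5 t=0s: DENY
  req#6 t=0s: DENY
  req#7 t=0s: DENY
  req#8 t=0s: DENY
  req#9 t=0s: DENY
  req#10 t=1s: ALLOW
  req#11 t=1s: ALLOW
  req#12 t=1s: ALLOW
  req#13 t=1s: DENY
  req#14 t=1s: DENY

Answer: AAAADDDDDAAADD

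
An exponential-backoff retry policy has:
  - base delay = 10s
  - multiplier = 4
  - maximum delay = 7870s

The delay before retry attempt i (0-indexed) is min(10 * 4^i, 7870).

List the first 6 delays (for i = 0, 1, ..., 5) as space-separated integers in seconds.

Computing each delay:
  i=0: min(10*4^0, 7870) = 10
  i=1: min(10*4^1, 7870) = 40
  i=2: min(10*4^2, 7870) = 160
  i=3: min(10*4^3, 7870) = 640
  i=4: min(10*4^4, 7870) = 2560
  i=5: min(10*4^5, 7870) = 7870

Answer: 10 40 160 640 2560 7870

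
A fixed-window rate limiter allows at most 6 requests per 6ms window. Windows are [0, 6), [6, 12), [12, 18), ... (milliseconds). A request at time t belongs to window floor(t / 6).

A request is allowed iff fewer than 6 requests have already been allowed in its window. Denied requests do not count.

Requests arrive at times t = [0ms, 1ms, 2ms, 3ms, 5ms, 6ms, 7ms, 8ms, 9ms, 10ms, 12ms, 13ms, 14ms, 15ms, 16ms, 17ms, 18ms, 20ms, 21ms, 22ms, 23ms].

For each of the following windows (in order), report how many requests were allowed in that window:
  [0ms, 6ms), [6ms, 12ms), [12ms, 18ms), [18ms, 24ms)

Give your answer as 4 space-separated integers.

Answer: 5 5 6 5

Derivation:
Processing requests:
  req#1 t=0ms (window 0): ALLOW
  req#2 t=1ms (window 0): ALLOW
  req#3 t=2ms (window 0): ALLOW
  req#4 t=3ms (window 0): ALLOW
  req#5 t=5ms (window 0): ALLOW
  req#6 t=6ms (window 1): ALLOW
  req#7 t=7ms (window 1): ALLOW
  req#8 t=8ms (window 1): ALLOW
  req#9 t=9ms (window 1): ALLOW
  req#10 t=10ms (window 1): ALLOW
  req#11 t=12ms (window 2): ALLOW
  req#12 t=13ms (window 2): ALLOW
  req#13 t=14ms (window 2): ALLOW
  req#14 t=15ms (window 2): ALLOW
  req#15 t=16ms (window 2): ALLOW
  req#16 t=17ms (window 2): ALLOW
  req#17 t=18ms (window 3): ALLOW
  req#18 t=20ms (window 3): ALLOW
  req#19 t=21ms (window 3): ALLOW
  req#20 t=22ms (window 3): ALLOW
  req#21 t=23ms (window 3): ALLOW

Allowed counts by window: 5 5 6 5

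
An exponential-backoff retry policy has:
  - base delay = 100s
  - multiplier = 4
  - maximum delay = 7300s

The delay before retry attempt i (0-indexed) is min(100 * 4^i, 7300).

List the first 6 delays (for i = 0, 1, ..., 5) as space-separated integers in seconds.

Answer: 100 400 1600 6400 7300 7300

Derivation:
Computing each delay:
  i=0: min(100*4^0, 7300) = 100
  i=1: min(100*4^1, 7300) = 400
  i=2: min(100*4^2, 7300) = 1600
  i=3: min(100*4^3, 7300) = 6400
  i=4: min(100*4^4, 7300) = 7300
  i=5: min(100*4^5, 7300) = 7300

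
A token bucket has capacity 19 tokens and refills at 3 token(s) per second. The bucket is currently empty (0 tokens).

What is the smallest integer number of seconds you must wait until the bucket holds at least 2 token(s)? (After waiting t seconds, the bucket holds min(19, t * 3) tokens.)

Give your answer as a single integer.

Need t * 3 >= 2, so t >= 2/3.
Smallest integer t = ceil(2/3) = 1.

Answer: 1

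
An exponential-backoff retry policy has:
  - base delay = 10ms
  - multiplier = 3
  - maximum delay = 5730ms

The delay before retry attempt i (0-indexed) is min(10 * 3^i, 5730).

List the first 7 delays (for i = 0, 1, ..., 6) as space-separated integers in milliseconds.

Computing each delay:
  i=0: min(10*3^0, 5730) = 10
  i=1: min(10*3^1, 5730) = 30
  i=2: min(10*3^2, 5730) = 90
  i=3: min(10*3^3, 5730) = 270
  i=4: min(10*3^4, 5730) = 810
  i=5: min(10*3^5, 5730) = 2430
  i=6: min(10*3^6, 5730) = 5730

Answer: 10 30 90 270 810 2430 5730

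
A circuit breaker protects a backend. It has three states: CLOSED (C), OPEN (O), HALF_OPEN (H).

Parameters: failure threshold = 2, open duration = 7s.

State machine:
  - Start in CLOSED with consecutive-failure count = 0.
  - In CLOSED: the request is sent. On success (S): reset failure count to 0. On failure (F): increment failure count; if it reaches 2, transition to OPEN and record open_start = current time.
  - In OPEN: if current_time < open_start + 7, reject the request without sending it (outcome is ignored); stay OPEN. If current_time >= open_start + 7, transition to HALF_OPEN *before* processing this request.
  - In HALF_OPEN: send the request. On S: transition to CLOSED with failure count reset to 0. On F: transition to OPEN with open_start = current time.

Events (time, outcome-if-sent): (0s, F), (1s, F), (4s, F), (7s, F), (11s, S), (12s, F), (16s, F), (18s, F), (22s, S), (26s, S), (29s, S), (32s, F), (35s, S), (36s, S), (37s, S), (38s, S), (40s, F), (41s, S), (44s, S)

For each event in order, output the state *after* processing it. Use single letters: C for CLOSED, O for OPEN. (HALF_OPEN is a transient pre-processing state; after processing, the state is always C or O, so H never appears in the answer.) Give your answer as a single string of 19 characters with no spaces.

Answer: COOOCCOOOCCCCCCCCCC

Derivation:
State after each event:
  event#1 t=0s outcome=F: state=CLOSED
  event#2 t=1s outcome=F: state=OPEN
  event#3 t=4s outcome=F: state=OPEN
  event#4 t=7s outcome=F: state=OPEN
  event#5 t=11s outcome=S: state=CLOSED
  event#6 t=12s outcome=F: state=CLOSED
  event#7 t=16s outcome=F: state=OPEN
  event#8 t=18s outcome=F: state=OPEN
  event#9 t=22s outcome=S: state=OPEN
  event#10 t=26s outcome=S: state=CLOSED
  event#11 t=29s outcome=S: state=CLOSED
  event#12 t=32s outcome=F: state=CLOSED
  event#13 t=35s outcome=S: state=CLOSED
  event#14 t=36s outcome=S: state=CLOSED
  event#15 t=37s outcome=S: state=CLOSED
  event#16 t=38s outcome=S: state=CLOSED
  event#17 t=40s outcome=F: state=CLOSED
  event#18 t=41s outcome=S: state=CLOSED
  event#19 t=44s outcome=S: state=CLOSED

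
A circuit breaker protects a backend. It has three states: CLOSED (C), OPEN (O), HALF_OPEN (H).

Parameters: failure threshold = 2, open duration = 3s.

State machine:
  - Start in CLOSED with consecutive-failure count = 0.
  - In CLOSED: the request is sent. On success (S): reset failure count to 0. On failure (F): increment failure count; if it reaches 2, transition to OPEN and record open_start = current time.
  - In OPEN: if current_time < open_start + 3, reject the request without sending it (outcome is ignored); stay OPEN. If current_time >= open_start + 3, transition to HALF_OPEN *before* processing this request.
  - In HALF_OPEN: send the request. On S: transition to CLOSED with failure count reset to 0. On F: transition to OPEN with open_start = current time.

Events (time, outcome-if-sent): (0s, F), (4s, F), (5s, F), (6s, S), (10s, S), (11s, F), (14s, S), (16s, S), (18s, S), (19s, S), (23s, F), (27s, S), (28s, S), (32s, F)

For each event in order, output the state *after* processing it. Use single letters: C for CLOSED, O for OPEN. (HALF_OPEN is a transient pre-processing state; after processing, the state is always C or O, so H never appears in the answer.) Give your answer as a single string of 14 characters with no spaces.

State after each event:
  event#1 t=0s outcome=F: state=CLOSED
  event#2 t=4s outcome=F: state=OPEN
  event#3 t=5s outcome=F: state=OPEN
  event#4 t=6s outcome=S: state=OPEN
  event#5 t=10s outcome=S: state=CLOSED
  event#6 t=11s outcome=F: state=CLOSED
  event#7 t=14s outcome=S: state=CLOSED
  event#8 t=16s outcome=S: state=CLOSED
  event#9 t=18s outcome=S: state=CLOSED
  event#10 t=19s outcome=S: state=CLOSED
  event#11 t=23s outcome=F: state=CLOSED
  event#12 t=27s outcome=S: state=CLOSED
  event#13 t=28s outcome=S: state=CLOSED
  event#14 t=32s outcome=F: state=CLOSED

Answer: COOOCCCCCCCCCC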